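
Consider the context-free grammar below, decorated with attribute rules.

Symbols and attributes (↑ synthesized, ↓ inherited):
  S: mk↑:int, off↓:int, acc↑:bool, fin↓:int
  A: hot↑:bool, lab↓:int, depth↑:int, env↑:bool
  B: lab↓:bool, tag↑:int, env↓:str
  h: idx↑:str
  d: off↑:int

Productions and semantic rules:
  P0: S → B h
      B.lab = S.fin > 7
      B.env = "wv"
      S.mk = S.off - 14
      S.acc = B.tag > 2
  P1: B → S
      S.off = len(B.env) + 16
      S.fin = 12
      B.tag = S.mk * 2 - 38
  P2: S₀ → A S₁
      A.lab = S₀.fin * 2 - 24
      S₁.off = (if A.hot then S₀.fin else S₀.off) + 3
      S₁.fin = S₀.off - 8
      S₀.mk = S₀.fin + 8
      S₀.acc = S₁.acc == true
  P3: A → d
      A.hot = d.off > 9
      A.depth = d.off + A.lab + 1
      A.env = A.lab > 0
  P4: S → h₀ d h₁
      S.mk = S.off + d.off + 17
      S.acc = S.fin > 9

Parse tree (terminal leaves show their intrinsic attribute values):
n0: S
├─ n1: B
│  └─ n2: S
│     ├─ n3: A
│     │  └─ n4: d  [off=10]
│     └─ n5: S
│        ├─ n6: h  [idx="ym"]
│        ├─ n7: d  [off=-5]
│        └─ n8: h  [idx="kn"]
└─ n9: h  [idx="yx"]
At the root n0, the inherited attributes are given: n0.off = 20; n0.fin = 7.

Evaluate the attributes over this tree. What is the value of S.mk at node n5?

27

1. n0.off = 20  [given at root]
2. n0.fin = 7  [given at root]
3. n1.lab = false  [S.fin > 7]
4. n1.env = "wv"  ["wv"]
5. n2.off = 18  [len(B.env) + 16]
6. n2.fin = 12  [12]
7. n3.lab = 0  [S₀.fin * 2 - 24]
8. n4.off = 10  [terminal]
9. n3.hot = true  [d.off > 9]
10. n3.depth = 11  [d.off + A.lab + 1]
11. n3.env = false  [A.lab > 0]
12. n5.off = 15  [(if A.hot then S₀.fin else S₀.off) + 3]
13. n5.fin = 10  [S₀.off - 8]
14. n6.idx = "ym"  [terminal]
15. n7.off = -5  [terminal]
16. n8.idx = "kn"  [terminal]
17. n5.mk = 27  [S.off + d.off + 17]
18. n5.acc = true  [S.fin > 9]
19. n2.mk = 20  [S₀.fin + 8]
20. n2.acc = true  [S₁.acc == true]
21. n1.tag = 2  [S.mk * 2 - 38]
22. n9.idx = "yx"  [terminal]
23. n0.mk = 6  [S.off - 14]
24. n0.acc = false  [B.tag > 2]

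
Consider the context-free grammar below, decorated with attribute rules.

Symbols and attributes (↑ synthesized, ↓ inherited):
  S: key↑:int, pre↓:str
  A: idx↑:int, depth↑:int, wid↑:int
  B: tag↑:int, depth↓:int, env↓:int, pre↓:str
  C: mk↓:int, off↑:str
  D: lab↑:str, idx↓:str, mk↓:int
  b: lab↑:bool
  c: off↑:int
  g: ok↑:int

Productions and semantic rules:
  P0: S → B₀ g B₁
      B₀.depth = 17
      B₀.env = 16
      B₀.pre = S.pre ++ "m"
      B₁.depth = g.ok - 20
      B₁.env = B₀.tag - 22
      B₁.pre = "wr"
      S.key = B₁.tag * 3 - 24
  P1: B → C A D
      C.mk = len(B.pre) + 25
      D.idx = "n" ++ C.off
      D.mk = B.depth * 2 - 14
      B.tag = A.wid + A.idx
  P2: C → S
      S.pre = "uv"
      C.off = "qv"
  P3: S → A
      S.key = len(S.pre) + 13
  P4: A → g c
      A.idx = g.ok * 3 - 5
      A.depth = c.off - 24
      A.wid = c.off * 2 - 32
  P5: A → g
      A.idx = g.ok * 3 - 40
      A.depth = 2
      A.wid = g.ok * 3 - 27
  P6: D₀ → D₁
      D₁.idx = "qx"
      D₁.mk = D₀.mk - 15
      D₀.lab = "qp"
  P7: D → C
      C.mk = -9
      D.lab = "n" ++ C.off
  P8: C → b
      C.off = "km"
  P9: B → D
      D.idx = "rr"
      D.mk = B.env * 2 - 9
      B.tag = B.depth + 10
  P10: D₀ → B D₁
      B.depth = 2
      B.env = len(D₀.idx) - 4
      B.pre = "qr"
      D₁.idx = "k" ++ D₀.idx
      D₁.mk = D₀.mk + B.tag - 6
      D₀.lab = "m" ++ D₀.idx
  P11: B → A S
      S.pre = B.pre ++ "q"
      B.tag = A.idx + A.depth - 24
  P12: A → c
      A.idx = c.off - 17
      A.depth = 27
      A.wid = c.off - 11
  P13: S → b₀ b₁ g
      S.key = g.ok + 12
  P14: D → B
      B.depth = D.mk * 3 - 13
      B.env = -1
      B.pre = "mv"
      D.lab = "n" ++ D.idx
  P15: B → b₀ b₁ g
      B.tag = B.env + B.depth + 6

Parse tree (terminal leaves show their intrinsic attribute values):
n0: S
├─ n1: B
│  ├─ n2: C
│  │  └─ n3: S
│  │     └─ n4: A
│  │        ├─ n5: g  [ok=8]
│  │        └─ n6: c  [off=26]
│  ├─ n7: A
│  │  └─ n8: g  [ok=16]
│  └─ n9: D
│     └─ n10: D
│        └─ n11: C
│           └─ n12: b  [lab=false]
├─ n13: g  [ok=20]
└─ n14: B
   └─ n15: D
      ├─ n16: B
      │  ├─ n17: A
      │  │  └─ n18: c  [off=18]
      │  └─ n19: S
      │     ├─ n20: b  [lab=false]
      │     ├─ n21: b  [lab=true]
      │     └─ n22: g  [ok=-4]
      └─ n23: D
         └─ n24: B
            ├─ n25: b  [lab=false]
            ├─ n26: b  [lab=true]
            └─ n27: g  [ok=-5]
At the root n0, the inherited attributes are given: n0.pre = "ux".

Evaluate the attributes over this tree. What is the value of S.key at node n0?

6

1. n0.pre = "ux"  [given at root]
2. n1.depth = 17  [17]
3. n1.env = 16  [16]
4. n1.pre = "uxm"  [S.pre ++ "m"]
5. n2.mk = 28  [len(B.pre) + 25]
6. n3.pre = "uv"  ["uv"]
7. n5.ok = 8  [terminal]
8. n6.off = 26  [terminal]
9. n4.idx = 19  [g.ok * 3 - 5]
10. n4.depth = 2  [c.off - 24]
11. n4.wid = 20  [c.off * 2 - 32]
12. n3.key = 15  [len(S.pre) + 13]
13. n2.off = "qv"  ["qv"]
14. n8.ok = 16  [terminal]
15. n7.idx = 8  [g.ok * 3 - 40]
16. n7.depth = 2  [2]
17. n7.wid = 21  [g.ok * 3 - 27]
18. n9.idx = "nqv"  ["n" ++ C.off]
19. n9.mk = 20  [B.depth * 2 - 14]
20. n10.idx = "qx"  ["qx"]
21. n10.mk = 5  [D₀.mk - 15]
22. n11.mk = -9  [-9]
23. n12.lab = false  [terminal]
24. n11.off = "km"  ["km"]
25. n10.lab = "nkm"  ["n" ++ C.off]
26. n9.lab = "qp"  ["qp"]
27. n1.tag = 29  [A.wid + A.idx]
28. n13.ok = 20  [terminal]
29. n14.depth = 0  [g.ok - 20]
30. n14.env = 7  [B₀.tag - 22]
31. n14.pre = "wr"  ["wr"]
32. n15.idx = "rr"  ["rr"]
33. n15.mk = 5  [B.env * 2 - 9]
34. n16.depth = 2  [2]
35. n16.env = -2  [len(D₀.idx) - 4]
36. n16.pre = "qr"  ["qr"]
37. n18.off = 18  [terminal]
38. n17.idx = 1  [c.off - 17]
39. n17.depth = 27  [27]
40. n17.wid = 7  [c.off - 11]
41. n19.pre = "qrq"  [B.pre ++ "q"]
42. n20.lab = false  [terminal]
43. n21.lab = true  [terminal]
44. n22.ok = -4  [terminal]
45. n19.key = 8  [g.ok + 12]
46. n16.tag = 4  [A.idx + A.depth - 24]
47. n23.idx = "krr"  ["k" ++ D₀.idx]
48. n23.mk = 3  [D₀.mk + B.tag - 6]
49. n24.depth = -4  [D.mk * 3 - 13]
50. n24.env = -1  [-1]
51. n24.pre = "mv"  ["mv"]
52. n25.lab = false  [terminal]
53. n26.lab = true  [terminal]
54. n27.ok = -5  [terminal]
55. n24.tag = 1  [B.env + B.depth + 6]
56. n23.lab = "nkrr"  ["n" ++ D.idx]
57. n15.lab = "mrr"  ["m" ++ D₀.idx]
58. n14.tag = 10  [B.depth + 10]
59. n0.key = 6  [B₁.tag * 3 - 24]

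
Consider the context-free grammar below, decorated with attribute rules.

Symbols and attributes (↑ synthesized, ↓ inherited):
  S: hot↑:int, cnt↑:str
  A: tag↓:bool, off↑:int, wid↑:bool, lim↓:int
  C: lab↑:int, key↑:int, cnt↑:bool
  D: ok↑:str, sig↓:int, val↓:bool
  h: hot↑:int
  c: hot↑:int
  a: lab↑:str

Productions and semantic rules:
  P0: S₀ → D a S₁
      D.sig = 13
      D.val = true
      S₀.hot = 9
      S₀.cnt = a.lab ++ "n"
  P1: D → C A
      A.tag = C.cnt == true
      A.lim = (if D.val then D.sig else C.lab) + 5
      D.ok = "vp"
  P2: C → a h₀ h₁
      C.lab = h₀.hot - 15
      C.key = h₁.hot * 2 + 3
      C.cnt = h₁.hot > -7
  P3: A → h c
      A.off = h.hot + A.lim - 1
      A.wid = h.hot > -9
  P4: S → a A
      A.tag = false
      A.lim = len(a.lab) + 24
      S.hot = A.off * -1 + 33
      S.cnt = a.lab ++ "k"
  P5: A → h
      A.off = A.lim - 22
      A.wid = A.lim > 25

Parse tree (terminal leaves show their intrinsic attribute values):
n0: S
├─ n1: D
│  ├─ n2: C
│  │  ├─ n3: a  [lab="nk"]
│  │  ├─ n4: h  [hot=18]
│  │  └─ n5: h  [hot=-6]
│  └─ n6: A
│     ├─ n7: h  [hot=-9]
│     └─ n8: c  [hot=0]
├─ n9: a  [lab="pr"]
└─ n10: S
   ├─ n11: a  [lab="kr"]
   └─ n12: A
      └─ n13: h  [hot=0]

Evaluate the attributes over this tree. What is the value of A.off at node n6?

1. n1.sig = 13  [13]
2. n1.val = true  [true]
3. n3.lab = "nk"  [terminal]
4. n4.hot = 18  [terminal]
5. n5.hot = -6  [terminal]
6. n2.lab = 3  [h₀.hot - 15]
7. n2.key = -9  [h₁.hot * 2 + 3]
8. n2.cnt = true  [h₁.hot > -7]
9. n6.tag = true  [C.cnt == true]
10. n6.lim = 18  [(if D.val then D.sig else C.lab) + 5]
11. n7.hot = -9  [terminal]
12. n8.hot = 0  [terminal]
13. n6.off = 8  [h.hot + A.lim - 1]
14. n6.wid = false  [h.hot > -9]
15. n1.ok = "vp"  ["vp"]
16. n9.lab = "pr"  [terminal]
17. n11.lab = "kr"  [terminal]
18. n12.tag = false  [false]
19. n12.lim = 26  [len(a.lab) + 24]
20. n13.hot = 0  [terminal]
21. n12.off = 4  [A.lim - 22]
22. n12.wid = true  [A.lim > 25]
23. n10.hot = 29  [A.off * -1 + 33]
24. n10.cnt = "krk"  [a.lab ++ "k"]
25. n0.hot = 9  [9]
26. n0.cnt = "prn"  [a.lab ++ "n"]

8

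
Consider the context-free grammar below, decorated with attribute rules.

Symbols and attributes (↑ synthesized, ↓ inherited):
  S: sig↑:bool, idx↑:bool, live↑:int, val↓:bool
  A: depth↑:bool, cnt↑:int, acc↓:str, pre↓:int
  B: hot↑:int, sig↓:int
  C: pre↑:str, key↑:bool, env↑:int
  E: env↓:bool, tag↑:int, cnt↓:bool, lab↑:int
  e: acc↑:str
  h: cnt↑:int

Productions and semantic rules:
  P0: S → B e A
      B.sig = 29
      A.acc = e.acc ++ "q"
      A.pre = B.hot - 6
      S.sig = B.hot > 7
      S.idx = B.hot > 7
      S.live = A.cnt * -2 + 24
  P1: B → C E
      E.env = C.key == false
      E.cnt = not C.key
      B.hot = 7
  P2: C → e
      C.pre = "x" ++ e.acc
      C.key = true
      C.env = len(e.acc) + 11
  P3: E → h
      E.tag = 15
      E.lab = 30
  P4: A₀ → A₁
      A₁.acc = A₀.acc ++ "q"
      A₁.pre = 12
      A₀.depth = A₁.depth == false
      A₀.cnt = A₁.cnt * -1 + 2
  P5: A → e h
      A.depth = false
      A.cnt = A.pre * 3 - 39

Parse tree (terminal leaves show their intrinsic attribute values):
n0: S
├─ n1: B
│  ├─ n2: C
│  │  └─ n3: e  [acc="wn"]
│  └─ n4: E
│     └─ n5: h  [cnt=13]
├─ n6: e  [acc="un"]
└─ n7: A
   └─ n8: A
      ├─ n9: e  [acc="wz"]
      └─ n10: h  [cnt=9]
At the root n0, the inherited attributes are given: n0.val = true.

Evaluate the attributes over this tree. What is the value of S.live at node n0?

14

1. n0.val = true  [given at root]
2. n1.sig = 29  [29]
3. n3.acc = "wn"  [terminal]
4. n2.pre = "xwn"  ["x" ++ e.acc]
5. n2.key = true  [true]
6. n2.env = 13  [len(e.acc) + 11]
7. n4.env = false  [C.key == false]
8. n4.cnt = false  [not C.key]
9. n5.cnt = 13  [terminal]
10. n4.tag = 15  [15]
11. n4.lab = 30  [30]
12. n1.hot = 7  [7]
13. n6.acc = "un"  [terminal]
14. n7.acc = "unq"  [e.acc ++ "q"]
15. n7.pre = 1  [B.hot - 6]
16. n8.acc = "unqq"  [A₀.acc ++ "q"]
17. n8.pre = 12  [12]
18. n9.acc = "wz"  [terminal]
19. n10.cnt = 9  [terminal]
20. n8.depth = false  [false]
21. n8.cnt = -3  [A.pre * 3 - 39]
22. n7.depth = true  [A₁.depth == false]
23. n7.cnt = 5  [A₁.cnt * -1 + 2]
24. n0.sig = false  [B.hot > 7]
25. n0.idx = false  [B.hot > 7]
26. n0.live = 14  [A.cnt * -2 + 24]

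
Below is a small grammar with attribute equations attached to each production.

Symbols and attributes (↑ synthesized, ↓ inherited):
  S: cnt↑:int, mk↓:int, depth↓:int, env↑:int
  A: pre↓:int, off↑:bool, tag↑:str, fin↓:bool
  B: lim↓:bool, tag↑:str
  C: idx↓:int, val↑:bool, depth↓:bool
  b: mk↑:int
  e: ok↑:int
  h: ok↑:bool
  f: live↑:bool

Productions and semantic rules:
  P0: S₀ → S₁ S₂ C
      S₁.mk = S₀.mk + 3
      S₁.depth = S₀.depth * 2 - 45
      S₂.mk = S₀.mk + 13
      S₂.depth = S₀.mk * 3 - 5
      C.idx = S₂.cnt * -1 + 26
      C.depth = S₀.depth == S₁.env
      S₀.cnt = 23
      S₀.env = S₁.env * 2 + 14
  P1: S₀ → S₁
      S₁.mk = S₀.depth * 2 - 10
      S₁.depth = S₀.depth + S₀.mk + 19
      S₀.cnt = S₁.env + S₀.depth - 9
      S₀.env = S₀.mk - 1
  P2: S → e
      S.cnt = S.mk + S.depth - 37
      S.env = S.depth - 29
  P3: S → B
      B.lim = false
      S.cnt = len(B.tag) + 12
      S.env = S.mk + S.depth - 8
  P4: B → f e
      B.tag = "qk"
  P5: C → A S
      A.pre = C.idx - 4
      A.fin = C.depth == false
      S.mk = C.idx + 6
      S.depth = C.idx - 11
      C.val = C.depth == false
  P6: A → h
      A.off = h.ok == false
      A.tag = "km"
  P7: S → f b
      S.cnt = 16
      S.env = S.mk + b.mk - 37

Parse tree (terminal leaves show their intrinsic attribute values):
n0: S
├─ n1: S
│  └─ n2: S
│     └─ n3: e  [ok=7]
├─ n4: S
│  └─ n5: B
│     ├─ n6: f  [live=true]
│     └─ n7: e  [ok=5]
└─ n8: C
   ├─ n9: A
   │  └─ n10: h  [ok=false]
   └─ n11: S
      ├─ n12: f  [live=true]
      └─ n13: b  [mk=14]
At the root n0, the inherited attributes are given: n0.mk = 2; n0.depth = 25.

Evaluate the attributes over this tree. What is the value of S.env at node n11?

-5

1. n0.mk = 2  [given at root]
2. n0.depth = 25  [given at root]
3. n1.mk = 5  [S₀.mk + 3]
4. n1.depth = 5  [S₀.depth * 2 - 45]
5. n2.mk = 0  [S₀.depth * 2 - 10]
6. n2.depth = 29  [S₀.depth + S₀.mk + 19]
7. n3.ok = 7  [terminal]
8. n2.cnt = -8  [S.mk + S.depth - 37]
9. n2.env = 0  [S.depth - 29]
10. n1.cnt = -4  [S₁.env + S₀.depth - 9]
11. n1.env = 4  [S₀.mk - 1]
12. n4.mk = 15  [S₀.mk + 13]
13. n4.depth = 1  [S₀.mk * 3 - 5]
14. n5.lim = false  [false]
15. n6.live = true  [terminal]
16. n7.ok = 5  [terminal]
17. n5.tag = "qk"  ["qk"]
18. n4.cnt = 14  [len(B.tag) + 12]
19. n4.env = 8  [S.mk + S.depth - 8]
20. n8.idx = 12  [S₂.cnt * -1 + 26]
21. n8.depth = false  [S₀.depth == S₁.env]
22. n9.pre = 8  [C.idx - 4]
23. n9.fin = true  [C.depth == false]
24. n10.ok = false  [terminal]
25. n9.off = true  [h.ok == false]
26. n9.tag = "km"  ["km"]
27. n11.mk = 18  [C.idx + 6]
28. n11.depth = 1  [C.idx - 11]
29. n12.live = true  [terminal]
30. n13.mk = 14  [terminal]
31. n11.cnt = 16  [16]
32. n11.env = -5  [S.mk + b.mk - 37]
33. n8.val = true  [C.depth == false]
34. n0.cnt = 23  [23]
35. n0.env = 22  [S₁.env * 2 + 14]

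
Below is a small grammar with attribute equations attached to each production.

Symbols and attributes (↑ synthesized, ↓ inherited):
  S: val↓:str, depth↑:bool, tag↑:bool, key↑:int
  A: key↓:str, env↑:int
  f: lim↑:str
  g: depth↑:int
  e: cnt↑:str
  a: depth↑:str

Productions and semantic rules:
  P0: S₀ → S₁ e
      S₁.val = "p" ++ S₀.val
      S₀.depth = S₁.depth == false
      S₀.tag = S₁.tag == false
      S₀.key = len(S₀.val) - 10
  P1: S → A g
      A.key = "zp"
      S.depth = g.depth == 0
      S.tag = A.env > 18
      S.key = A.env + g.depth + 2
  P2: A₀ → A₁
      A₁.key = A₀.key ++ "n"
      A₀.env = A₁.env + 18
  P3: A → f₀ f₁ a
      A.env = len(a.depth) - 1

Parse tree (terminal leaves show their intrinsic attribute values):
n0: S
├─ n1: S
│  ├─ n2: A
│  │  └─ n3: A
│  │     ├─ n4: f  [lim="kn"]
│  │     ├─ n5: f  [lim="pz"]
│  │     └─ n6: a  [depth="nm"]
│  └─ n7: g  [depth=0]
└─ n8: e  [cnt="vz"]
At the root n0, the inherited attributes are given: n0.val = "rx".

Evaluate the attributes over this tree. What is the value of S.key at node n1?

21

1. n0.val = "rx"  [given at root]
2. n1.val = "prx"  ["p" ++ S₀.val]
3. n2.key = "zp"  ["zp"]
4. n3.key = "zpn"  [A₀.key ++ "n"]
5. n4.lim = "kn"  [terminal]
6. n5.lim = "pz"  [terminal]
7. n6.depth = "nm"  [terminal]
8. n3.env = 1  [len(a.depth) - 1]
9. n2.env = 19  [A₁.env + 18]
10. n7.depth = 0  [terminal]
11. n1.depth = true  [g.depth == 0]
12. n1.tag = true  [A.env > 18]
13. n1.key = 21  [A.env + g.depth + 2]
14. n8.cnt = "vz"  [terminal]
15. n0.depth = false  [S₁.depth == false]
16. n0.tag = false  [S₁.tag == false]
17. n0.key = -8  [len(S₀.val) - 10]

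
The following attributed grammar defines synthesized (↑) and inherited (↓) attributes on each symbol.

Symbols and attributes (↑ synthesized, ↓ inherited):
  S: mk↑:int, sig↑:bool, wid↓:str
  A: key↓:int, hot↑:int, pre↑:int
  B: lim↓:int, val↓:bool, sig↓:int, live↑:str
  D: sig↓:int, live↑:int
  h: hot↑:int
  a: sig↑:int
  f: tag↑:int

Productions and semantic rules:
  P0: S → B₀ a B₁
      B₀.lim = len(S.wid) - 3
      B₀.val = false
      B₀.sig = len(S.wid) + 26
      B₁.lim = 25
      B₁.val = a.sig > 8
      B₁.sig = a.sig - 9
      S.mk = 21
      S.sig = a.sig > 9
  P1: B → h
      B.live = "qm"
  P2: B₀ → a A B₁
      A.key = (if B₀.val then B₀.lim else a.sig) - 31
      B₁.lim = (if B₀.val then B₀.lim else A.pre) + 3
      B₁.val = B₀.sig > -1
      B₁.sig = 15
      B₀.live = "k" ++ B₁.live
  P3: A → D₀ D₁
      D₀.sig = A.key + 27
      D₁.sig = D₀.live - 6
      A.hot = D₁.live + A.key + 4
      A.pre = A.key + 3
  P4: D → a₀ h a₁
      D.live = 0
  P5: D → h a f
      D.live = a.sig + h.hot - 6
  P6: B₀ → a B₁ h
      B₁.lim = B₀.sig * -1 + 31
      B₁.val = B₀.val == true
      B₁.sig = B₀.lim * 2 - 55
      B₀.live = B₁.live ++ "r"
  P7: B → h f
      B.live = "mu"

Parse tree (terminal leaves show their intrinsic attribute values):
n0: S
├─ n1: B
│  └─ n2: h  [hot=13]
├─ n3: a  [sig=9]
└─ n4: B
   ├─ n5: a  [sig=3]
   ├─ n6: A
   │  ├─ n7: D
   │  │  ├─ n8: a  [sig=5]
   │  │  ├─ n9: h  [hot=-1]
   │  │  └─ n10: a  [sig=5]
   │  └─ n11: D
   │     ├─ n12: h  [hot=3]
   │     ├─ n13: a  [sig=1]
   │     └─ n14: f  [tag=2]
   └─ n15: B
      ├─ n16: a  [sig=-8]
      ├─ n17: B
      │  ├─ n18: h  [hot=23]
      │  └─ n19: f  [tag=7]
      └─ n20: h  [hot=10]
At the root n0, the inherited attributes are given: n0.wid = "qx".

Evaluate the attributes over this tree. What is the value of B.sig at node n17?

1

1. n0.wid = "qx"  [given at root]
2. n1.lim = -1  [len(S.wid) - 3]
3. n1.val = false  [false]
4. n1.sig = 28  [len(S.wid) + 26]
5. n2.hot = 13  [terminal]
6. n1.live = "qm"  ["qm"]
7. n3.sig = 9  [terminal]
8. n4.lim = 25  [25]
9. n4.val = true  [a.sig > 8]
10. n4.sig = 0  [a.sig - 9]
11. n5.sig = 3  [terminal]
12. n6.key = -6  [(if B₀.val then B₀.lim else a.sig) - 31]
13. n7.sig = 21  [A.key + 27]
14. n8.sig = 5  [terminal]
15. n9.hot = -1  [terminal]
16. n10.sig = 5  [terminal]
17. n7.live = 0  [0]
18. n11.sig = -6  [D₀.live - 6]
19. n12.hot = 3  [terminal]
20. n13.sig = 1  [terminal]
21. n14.tag = 2  [terminal]
22. n11.live = -2  [a.sig + h.hot - 6]
23. n6.hot = -4  [D₁.live + A.key + 4]
24. n6.pre = -3  [A.key + 3]
25. n15.lim = 28  [(if B₀.val then B₀.lim else A.pre) + 3]
26. n15.val = true  [B₀.sig > -1]
27. n15.sig = 15  [15]
28. n16.sig = -8  [terminal]
29. n17.lim = 16  [B₀.sig * -1 + 31]
30. n17.val = true  [B₀.val == true]
31. n17.sig = 1  [B₀.lim * 2 - 55]
32. n18.hot = 23  [terminal]
33. n19.tag = 7  [terminal]
34. n17.live = "mu"  ["mu"]
35. n20.hot = 10  [terminal]
36. n15.live = "mur"  [B₁.live ++ "r"]
37. n4.live = "kmur"  ["k" ++ B₁.live]
38. n0.mk = 21  [21]
39. n0.sig = false  [a.sig > 9]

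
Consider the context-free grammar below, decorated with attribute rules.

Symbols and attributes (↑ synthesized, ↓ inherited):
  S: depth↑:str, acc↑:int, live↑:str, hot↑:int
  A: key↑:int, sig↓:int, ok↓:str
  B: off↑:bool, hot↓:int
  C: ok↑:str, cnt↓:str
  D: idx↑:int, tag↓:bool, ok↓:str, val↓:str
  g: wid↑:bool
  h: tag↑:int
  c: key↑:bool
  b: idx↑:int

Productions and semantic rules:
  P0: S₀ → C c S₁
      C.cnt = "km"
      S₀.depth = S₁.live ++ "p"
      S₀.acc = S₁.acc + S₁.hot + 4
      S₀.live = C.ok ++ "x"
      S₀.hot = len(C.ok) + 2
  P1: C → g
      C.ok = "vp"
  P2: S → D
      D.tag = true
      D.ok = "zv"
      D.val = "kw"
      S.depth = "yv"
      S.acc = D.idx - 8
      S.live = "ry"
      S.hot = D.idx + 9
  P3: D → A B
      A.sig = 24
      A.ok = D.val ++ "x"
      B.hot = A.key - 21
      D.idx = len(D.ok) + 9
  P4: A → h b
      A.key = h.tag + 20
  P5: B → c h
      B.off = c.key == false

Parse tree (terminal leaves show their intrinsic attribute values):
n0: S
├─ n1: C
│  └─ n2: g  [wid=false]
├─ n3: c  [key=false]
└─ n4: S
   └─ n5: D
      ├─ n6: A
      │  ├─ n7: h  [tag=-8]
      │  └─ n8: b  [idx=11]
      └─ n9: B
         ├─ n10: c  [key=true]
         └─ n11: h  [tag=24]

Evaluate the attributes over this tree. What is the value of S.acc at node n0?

1. n1.cnt = "km"  ["km"]
2. n2.wid = false  [terminal]
3. n1.ok = "vp"  ["vp"]
4. n3.key = false  [terminal]
5. n5.tag = true  [true]
6. n5.ok = "zv"  ["zv"]
7. n5.val = "kw"  ["kw"]
8. n6.sig = 24  [24]
9. n6.ok = "kwx"  [D.val ++ "x"]
10. n7.tag = -8  [terminal]
11. n8.idx = 11  [terminal]
12. n6.key = 12  [h.tag + 20]
13. n9.hot = -9  [A.key - 21]
14. n10.key = true  [terminal]
15. n11.tag = 24  [terminal]
16. n9.off = false  [c.key == false]
17. n5.idx = 11  [len(D.ok) + 9]
18. n4.depth = "yv"  ["yv"]
19. n4.acc = 3  [D.idx - 8]
20. n4.live = "ry"  ["ry"]
21. n4.hot = 20  [D.idx + 9]
22. n0.depth = "ryp"  [S₁.live ++ "p"]
23. n0.acc = 27  [S₁.acc + S₁.hot + 4]
24. n0.live = "vpx"  [C.ok ++ "x"]
25. n0.hot = 4  [len(C.ok) + 2]

27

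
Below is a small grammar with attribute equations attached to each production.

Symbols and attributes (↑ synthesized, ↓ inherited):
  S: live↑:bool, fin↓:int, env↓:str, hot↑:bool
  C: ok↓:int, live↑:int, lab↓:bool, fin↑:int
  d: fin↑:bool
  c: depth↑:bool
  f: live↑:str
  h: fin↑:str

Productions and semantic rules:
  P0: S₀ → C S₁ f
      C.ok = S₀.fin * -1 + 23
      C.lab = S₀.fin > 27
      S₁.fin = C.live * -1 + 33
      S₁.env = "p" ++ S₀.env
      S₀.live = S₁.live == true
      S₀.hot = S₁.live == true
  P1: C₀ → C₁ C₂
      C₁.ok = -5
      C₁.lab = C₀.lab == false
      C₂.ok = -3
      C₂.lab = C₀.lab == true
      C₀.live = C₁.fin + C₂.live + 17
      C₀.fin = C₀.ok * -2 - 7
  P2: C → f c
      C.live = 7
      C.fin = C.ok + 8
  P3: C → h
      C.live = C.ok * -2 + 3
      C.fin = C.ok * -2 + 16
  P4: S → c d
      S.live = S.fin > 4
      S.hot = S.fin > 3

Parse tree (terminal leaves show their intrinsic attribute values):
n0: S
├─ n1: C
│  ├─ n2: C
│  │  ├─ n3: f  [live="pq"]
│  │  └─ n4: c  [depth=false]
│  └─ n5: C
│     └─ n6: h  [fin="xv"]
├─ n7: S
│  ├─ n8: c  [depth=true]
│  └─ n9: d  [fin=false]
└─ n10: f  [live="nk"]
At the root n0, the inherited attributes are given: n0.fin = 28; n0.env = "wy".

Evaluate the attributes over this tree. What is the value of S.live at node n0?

1. n0.fin = 28  [given at root]
2. n0.env = "wy"  [given at root]
3. n1.ok = -5  [S₀.fin * -1 + 23]
4. n1.lab = true  [S₀.fin > 27]
5. n2.ok = -5  [-5]
6. n2.lab = false  [C₀.lab == false]
7. n3.live = "pq"  [terminal]
8. n4.depth = false  [terminal]
9. n2.live = 7  [7]
10. n2.fin = 3  [C.ok + 8]
11. n5.ok = -3  [-3]
12. n5.lab = true  [C₀.lab == true]
13. n6.fin = "xv"  [terminal]
14. n5.live = 9  [C.ok * -2 + 3]
15. n5.fin = 22  [C.ok * -2 + 16]
16. n1.live = 29  [C₁.fin + C₂.live + 17]
17. n1.fin = 3  [C₀.ok * -2 - 7]
18. n7.fin = 4  [C.live * -1 + 33]
19. n7.env = "pwy"  ["p" ++ S₀.env]
20. n8.depth = true  [terminal]
21. n9.fin = false  [terminal]
22. n7.live = false  [S.fin > 4]
23. n7.hot = true  [S.fin > 3]
24. n10.live = "nk"  [terminal]
25. n0.live = false  [S₁.live == true]
26. n0.hot = false  [S₁.live == true]

false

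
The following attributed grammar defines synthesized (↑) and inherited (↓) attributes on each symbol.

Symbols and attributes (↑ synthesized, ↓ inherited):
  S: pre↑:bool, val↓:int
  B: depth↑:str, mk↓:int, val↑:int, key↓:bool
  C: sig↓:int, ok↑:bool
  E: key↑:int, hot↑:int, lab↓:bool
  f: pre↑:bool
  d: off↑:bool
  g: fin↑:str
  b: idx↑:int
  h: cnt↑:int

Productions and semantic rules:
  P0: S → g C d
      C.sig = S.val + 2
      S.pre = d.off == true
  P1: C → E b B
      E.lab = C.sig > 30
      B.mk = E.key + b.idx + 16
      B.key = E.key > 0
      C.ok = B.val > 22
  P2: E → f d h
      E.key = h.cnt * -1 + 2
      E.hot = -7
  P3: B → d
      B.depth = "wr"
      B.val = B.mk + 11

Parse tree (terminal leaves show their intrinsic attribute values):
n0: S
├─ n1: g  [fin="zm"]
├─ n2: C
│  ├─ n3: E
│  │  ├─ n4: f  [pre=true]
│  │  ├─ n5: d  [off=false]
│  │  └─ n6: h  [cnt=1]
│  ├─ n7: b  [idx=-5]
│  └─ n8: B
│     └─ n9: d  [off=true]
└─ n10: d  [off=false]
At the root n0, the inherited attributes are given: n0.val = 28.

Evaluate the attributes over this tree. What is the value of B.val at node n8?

23

1. n0.val = 28  [given at root]
2. n1.fin = "zm"  [terminal]
3. n2.sig = 30  [S.val + 2]
4. n3.lab = false  [C.sig > 30]
5. n4.pre = true  [terminal]
6. n5.off = false  [terminal]
7. n6.cnt = 1  [terminal]
8. n3.key = 1  [h.cnt * -1 + 2]
9. n3.hot = -7  [-7]
10. n7.idx = -5  [terminal]
11. n8.mk = 12  [E.key + b.idx + 16]
12. n8.key = true  [E.key > 0]
13. n9.off = true  [terminal]
14. n8.depth = "wr"  ["wr"]
15. n8.val = 23  [B.mk + 11]
16. n2.ok = true  [B.val > 22]
17. n10.off = false  [terminal]
18. n0.pre = false  [d.off == true]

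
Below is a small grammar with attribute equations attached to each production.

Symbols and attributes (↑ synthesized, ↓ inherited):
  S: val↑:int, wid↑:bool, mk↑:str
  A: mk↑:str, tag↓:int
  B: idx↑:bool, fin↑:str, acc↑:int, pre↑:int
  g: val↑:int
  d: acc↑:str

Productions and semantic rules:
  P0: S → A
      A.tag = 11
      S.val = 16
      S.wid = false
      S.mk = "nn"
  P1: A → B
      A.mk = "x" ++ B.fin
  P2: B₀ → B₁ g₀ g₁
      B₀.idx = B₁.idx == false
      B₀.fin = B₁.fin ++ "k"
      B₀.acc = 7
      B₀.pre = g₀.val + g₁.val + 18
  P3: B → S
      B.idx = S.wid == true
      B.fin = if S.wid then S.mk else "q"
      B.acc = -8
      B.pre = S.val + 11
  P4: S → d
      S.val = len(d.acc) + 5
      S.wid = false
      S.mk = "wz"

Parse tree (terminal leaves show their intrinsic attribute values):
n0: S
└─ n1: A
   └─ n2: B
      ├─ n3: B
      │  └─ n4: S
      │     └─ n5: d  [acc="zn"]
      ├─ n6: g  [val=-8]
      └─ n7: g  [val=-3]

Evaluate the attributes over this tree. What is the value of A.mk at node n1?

1. n1.tag = 11  [11]
2. n5.acc = "zn"  [terminal]
3. n4.val = 7  [len(d.acc) + 5]
4. n4.wid = false  [false]
5. n4.mk = "wz"  ["wz"]
6. n3.idx = false  [S.wid == true]
7. n3.fin = "q"  [if S.wid then S.mk else "q"]
8. n3.acc = -8  [-8]
9. n3.pre = 18  [S.val + 11]
10. n6.val = -8  [terminal]
11. n7.val = -3  [terminal]
12. n2.idx = true  [B₁.idx == false]
13. n2.fin = "qk"  [B₁.fin ++ "k"]
14. n2.acc = 7  [7]
15. n2.pre = 7  [g₀.val + g₁.val + 18]
16. n1.mk = "xqk"  ["x" ++ B.fin]
17. n0.val = 16  [16]
18. n0.wid = false  [false]
19. n0.mk = "nn"  ["nn"]

"xqk"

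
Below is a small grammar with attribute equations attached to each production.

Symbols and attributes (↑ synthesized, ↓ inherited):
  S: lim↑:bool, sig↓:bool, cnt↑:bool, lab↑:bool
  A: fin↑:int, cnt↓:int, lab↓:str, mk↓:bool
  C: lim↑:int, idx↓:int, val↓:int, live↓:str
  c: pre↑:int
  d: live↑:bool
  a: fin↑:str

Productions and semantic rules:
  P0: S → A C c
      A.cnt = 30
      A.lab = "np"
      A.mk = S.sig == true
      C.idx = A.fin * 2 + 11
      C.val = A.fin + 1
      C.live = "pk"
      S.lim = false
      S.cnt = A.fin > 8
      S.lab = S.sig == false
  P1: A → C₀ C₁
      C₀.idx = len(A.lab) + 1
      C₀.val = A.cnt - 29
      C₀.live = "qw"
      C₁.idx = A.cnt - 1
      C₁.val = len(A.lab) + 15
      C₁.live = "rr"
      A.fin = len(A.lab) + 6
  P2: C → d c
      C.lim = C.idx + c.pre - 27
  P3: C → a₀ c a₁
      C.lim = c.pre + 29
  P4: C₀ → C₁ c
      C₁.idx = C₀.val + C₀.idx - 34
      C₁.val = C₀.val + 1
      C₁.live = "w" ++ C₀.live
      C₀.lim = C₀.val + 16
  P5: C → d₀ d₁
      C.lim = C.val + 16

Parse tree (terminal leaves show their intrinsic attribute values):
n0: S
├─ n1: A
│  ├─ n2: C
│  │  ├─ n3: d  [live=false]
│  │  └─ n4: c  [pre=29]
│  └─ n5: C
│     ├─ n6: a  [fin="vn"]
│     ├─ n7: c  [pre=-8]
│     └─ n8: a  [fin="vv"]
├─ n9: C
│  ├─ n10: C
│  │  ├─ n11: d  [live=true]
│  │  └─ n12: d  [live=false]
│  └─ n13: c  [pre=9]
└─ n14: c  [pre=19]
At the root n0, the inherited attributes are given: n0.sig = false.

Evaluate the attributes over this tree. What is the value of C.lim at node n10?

26

1. n0.sig = false  [given at root]
2. n1.cnt = 30  [30]
3. n1.lab = "np"  ["np"]
4. n1.mk = false  [S.sig == true]
5. n2.idx = 3  [len(A.lab) + 1]
6. n2.val = 1  [A.cnt - 29]
7. n2.live = "qw"  ["qw"]
8. n3.live = false  [terminal]
9. n4.pre = 29  [terminal]
10. n2.lim = 5  [C.idx + c.pre - 27]
11. n5.idx = 29  [A.cnt - 1]
12. n5.val = 17  [len(A.lab) + 15]
13. n5.live = "rr"  ["rr"]
14. n6.fin = "vn"  [terminal]
15. n7.pre = -8  [terminal]
16. n8.fin = "vv"  [terminal]
17. n5.lim = 21  [c.pre + 29]
18. n1.fin = 8  [len(A.lab) + 6]
19. n9.idx = 27  [A.fin * 2 + 11]
20. n9.val = 9  [A.fin + 1]
21. n9.live = "pk"  ["pk"]
22. n10.idx = 2  [C₀.val + C₀.idx - 34]
23. n10.val = 10  [C₀.val + 1]
24. n10.live = "wpk"  ["w" ++ C₀.live]
25. n11.live = true  [terminal]
26. n12.live = false  [terminal]
27. n10.lim = 26  [C.val + 16]
28. n13.pre = 9  [terminal]
29. n9.lim = 25  [C₀.val + 16]
30. n14.pre = 19  [terminal]
31. n0.lim = false  [false]
32. n0.cnt = false  [A.fin > 8]
33. n0.lab = true  [S.sig == false]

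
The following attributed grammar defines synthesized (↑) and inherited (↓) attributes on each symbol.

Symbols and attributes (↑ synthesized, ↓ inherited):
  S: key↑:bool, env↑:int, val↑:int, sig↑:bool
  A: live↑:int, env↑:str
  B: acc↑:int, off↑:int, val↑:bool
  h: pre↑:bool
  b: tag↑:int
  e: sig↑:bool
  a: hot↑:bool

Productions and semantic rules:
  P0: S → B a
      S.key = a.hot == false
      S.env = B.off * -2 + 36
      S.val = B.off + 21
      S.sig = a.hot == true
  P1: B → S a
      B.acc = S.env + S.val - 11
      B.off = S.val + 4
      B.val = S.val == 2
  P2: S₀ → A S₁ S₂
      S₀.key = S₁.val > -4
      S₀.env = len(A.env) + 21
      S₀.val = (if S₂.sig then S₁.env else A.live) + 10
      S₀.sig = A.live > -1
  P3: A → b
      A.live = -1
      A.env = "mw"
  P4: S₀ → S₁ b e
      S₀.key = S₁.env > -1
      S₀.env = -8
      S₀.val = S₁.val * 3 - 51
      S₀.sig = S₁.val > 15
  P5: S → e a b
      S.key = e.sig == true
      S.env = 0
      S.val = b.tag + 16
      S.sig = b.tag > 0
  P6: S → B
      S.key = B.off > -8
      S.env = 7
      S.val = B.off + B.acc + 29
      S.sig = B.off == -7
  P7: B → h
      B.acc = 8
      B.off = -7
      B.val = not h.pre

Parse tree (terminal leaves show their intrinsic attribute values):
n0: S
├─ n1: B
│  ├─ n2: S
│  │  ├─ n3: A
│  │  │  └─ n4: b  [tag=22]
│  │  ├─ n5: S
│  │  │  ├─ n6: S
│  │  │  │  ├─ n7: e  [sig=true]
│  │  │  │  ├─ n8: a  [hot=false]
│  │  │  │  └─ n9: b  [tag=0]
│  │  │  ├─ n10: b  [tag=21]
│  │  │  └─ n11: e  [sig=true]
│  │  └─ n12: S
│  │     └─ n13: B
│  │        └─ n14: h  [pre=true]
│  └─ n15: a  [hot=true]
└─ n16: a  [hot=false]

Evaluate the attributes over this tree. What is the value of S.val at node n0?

27

1. n4.tag = 22  [terminal]
2. n3.live = -1  [-1]
3. n3.env = "mw"  ["mw"]
4. n7.sig = true  [terminal]
5. n8.hot = false  [terminal]
6. n9.tag = 0  [terminal]
7. n6.key = true  [e.sig == true]
8. n6.env = 0  [0]
9. n6.val = 16  [b.tag + 16]
10. n6.sig = false  [b.tag > 0]
11. n10.tag = 21  [terminal]
12. n11.sig = true  [terminal]
13. n5.key = true  [S₁.env > -1]
14. n5.env = -8  [-8]
15. n5.val = -3  [S₁.val * 3 - 51]
16. n5.sig = true  [S₁.val > 15]
17. n14.pre = true  [terminal]
18. n13.acc = 8  [8]
19. n13.off = -7  [-7]
20. n13.val = false  [not h.pre]
21. n12.key = true  [B.off > -8]
22. n12.env = 7  [7]
23. n12.val = 30  [B.off + B.acc + 29]
24. n12.sig = true  [B.off == -7]
25. n2.key = true  [S₁.val > -4]
26. n2.env = 23  [len(A.env) + 21]
27. n2.val = 2  [(if S₂.sig then S₁.env else A.live) + 10]
28. n2.sig = false  [A.live > -1]
29. n15.hot = true  [terminal]
30. n1.acc = 14  [S.env + S.val - 11]
31. n1.off = 6  [S.val + 4]
32. n1.val = true  [S.val == 2]
33. n16.hot = false  [terminal]
34. n0.key = true  [a.hot == false]
35. n0.env = 24  [B.off * -2 + 36]
36. n0.val = 27  [B.off + 21]
37. n0.sig = false  [a.hot == true]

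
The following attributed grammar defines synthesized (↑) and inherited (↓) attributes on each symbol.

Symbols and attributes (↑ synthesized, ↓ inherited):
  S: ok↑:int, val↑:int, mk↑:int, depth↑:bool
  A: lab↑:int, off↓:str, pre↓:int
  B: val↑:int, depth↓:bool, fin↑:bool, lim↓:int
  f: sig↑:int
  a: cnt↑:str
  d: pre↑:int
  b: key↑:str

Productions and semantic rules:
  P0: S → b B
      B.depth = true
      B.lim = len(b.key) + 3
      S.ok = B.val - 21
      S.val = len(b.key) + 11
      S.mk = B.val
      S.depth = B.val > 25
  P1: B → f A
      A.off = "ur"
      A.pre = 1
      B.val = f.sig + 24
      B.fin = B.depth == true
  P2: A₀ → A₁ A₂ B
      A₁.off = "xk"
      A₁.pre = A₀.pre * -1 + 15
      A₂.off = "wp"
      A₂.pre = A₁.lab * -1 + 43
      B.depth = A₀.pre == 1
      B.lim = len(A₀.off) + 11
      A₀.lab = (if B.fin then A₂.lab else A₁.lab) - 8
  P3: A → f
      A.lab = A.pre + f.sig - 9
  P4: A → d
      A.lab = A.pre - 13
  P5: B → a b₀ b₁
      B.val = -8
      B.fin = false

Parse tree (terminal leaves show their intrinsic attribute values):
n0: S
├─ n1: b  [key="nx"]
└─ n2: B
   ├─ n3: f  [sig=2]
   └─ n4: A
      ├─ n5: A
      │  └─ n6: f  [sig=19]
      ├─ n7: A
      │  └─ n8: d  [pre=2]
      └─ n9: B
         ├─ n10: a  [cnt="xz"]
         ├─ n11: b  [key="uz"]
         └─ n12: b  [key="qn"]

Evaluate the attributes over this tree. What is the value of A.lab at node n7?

1. n1.key = "nx"  [terminal]
2. n2.depth = true  [true]
3. n2.lim = 5  [len(b.key) + 3]
4. n3.sig = 2  [terminal]
5. n4.off = "ur"  ["ur"]
6. n4.pre = 1  [1]
7. n5.off = "xk"  ["xk"]
8. n5.pre = 14  [A₀.pre * -1 + 15]
9. n6.sig = 19  [terminal]
10. n5.lab = 24  [A.pre + f.sig - 9]
11. n7.off = "wp"  ["wp"]
12. n7.pre = 19  [A₁.lab * -1 + 43]
13. n8.pre = 2  [terminal]
14. n7.lab = 6  [A.pre - 13]
15. n9.depth = true  [A₀.pre == 1]
16. n9.lim = 13  [len(A₀.off) + 11]
17. n10.cnt = "xz"  [terminal]
18. n11.key = "uz"  [terminal]
19. n12.key = "qn"  [terminal]
20. n9.val = -8  [-8]
21. n9.fin = false  [false]
22. n4.lab = 16  [(if B.fin then A₂.lab else A₁.lab) - 8]
23. n2.val = 26  [f.sig + 24]
24. n2.fin = true  [B.depth == true]
25. n0.ok = 5  [B.val - 21]
26. n0.val = 13  [len(b.key) + 11]
27. n0.mk = 26  [B.val]
28. n0.depth = true  [B.val > 25]

6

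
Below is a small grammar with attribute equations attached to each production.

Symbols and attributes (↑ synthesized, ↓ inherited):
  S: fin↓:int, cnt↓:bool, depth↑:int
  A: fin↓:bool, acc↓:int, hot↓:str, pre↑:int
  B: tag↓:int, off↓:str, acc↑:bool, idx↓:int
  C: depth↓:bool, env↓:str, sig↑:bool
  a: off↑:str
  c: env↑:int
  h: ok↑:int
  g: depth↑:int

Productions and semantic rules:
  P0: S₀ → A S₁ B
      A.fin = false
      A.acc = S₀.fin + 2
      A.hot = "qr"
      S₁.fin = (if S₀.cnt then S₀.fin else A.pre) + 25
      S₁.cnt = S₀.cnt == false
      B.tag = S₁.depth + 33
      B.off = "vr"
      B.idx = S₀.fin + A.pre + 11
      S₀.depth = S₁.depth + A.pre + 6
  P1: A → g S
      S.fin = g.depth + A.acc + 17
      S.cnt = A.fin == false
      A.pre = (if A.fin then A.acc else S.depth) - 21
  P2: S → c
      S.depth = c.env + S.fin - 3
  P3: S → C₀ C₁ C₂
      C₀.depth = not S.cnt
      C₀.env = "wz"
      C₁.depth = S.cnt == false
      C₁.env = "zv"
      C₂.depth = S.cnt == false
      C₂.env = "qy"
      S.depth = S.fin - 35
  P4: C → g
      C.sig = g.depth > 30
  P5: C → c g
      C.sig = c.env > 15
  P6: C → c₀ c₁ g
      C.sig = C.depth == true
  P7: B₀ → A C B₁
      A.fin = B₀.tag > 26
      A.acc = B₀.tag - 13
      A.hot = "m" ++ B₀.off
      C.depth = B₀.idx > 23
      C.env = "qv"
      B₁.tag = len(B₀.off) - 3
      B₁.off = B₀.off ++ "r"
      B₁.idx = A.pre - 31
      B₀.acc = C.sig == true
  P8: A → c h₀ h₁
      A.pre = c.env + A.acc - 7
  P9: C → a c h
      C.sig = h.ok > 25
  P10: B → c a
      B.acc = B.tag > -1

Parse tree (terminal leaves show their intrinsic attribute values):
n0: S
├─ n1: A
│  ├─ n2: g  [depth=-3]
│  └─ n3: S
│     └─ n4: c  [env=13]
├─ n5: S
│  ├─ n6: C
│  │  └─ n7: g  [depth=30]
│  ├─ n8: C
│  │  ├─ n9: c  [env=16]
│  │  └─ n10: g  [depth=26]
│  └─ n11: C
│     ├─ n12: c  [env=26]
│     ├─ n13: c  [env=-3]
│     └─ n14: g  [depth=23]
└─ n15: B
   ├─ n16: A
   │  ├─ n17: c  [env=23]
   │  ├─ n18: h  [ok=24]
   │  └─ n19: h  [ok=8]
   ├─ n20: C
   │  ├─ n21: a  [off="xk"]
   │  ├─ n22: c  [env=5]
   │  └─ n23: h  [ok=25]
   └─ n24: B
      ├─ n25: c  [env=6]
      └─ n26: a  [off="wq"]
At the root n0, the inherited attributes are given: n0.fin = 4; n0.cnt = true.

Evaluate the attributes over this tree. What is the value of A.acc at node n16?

1. n0.fin = 4  [given at root]
2. n0.cnt = true  [given at root]
3. n1.fin = false  [false]
4. n1.acc = 6  [S₀.fin + 2]
5. n1.hot = "qr"  ["qr"]
6. n2.depth = -3  [terminal]
7. n3.fin = 20  [g.depth + A.acc + 17]
8. n3.cnt = true  [A.fin == false]
9. n4.env = 13  [terminal]
10. n3.depth = 30  [c.env + S.fin - 3]
11. n1.pre = 9  [(if A.fin then A.acc else S.depth) - 21]
12. n5.fin = 29  [(if S₀.cnt then S₀.fin else A.pre) + 25]
13. n5.cnt = false  [S₀.cnt == false]
14. n6.depth = true  [not S.cnt]
15. n6.env = "wz"  ["wz"]
16. n7.depth = 30  [terminal]
17. n6.sig = false  [g.depth > 30]
18. n8.depth = true  [S.cnt == false]
19. n8.env = "zv"  ["zv"]
20. n9.env = 16  [terminal]
21. n10.depth = 26  [terminal]
22. n8.sig = true  [c.env > 15]
23. n11.depth = true  [S.cnt == false]
24. n11.env = "qy"  ["qy"]
25. n12.env = 26  [terminal]
26. n13.env = -3  [terminal]
27. n14.depth = 23  [terminal]
28. n11.sig = true  [C.depth == true]
29. n5.depth = -6  [S.fin - 35]
30. n15.tag = 27  [S₁.depth + 33]
31. n15.off = "vr"  ["vr"]
32. n15.idx = 24  [S₀.fin + A.pre + 11]
33. n16.fin = true  [B₀.tag > 26]
34. n16.acc = 14  [B₀.tag - 13]
35. n16.hot = "mvr"  ["m" ++ B₀.off]
36. n17.env = 23  [terminal]
37. n18.ok = 24  [terminal]
38. n19.ok = 8  [terminal]
39. n16.pre = 30  [c.env + A.acc - 7]
40. n20.depth = true  [B₀.idx > 23]
41. n20.env = "qv"  ["qv"]
42. n21.off = "xk"  [terminal]
43. n22.env = 5  [terminal]
44. n23.ok = 25  [terminal]
45. n20.sig = false  [h.ok > 25]
46. n24.tag = -1  [len(B₀.off) - 3]
47. n24.off = "vrr"  [B₀.off ++ "r"]
48. n24.idx = -1  [A.pre - 31]
49. n25.env = 6  [terminal]
50. n26.off = "wq"  [terminal]
51. n24.acc = false  [B.tag > -1]
52. n15.acc = false  [C.sig == true]
53. n0.depth = 9  [S₁.depth + A.pre + 6]

14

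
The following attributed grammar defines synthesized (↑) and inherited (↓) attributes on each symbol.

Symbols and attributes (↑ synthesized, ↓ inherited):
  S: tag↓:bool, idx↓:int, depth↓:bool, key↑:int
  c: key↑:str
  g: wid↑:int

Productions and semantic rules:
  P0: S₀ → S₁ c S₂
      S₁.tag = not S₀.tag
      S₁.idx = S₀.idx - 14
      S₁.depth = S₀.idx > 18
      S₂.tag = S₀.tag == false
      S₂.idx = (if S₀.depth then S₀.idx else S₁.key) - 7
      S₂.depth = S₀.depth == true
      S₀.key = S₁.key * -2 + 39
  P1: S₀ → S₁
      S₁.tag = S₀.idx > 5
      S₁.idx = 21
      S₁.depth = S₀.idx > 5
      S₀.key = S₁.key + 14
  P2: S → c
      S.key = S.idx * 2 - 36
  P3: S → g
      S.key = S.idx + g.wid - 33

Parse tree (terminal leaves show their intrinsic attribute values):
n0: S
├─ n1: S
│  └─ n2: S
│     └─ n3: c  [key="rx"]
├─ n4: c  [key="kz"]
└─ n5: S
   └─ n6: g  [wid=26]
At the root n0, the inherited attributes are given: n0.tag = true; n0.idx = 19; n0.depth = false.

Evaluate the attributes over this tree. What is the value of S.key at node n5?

1. n0.tag = true  [given at root]
2. n0.idx = 19  [given at root]
3. n0.depth = false  [given at root]
4. n1.tag = false  [not S₀.tag]
5. n1.idx = 5  [S₀.idx - 14]
6. n1.depth = true  [S₀.idx > 18]
7. n2.tag = false  [S₀.idx > 5]
8. n2.idx = 21  [21]
9. n2.depth = false  [S₀.idx > 5]
10. n3.key = "rx"  [terminal]
11. n2.key = 6  [S.idx * 2 - 36]
12. n1.key = 20  [S₁.key + 14]
13. n4.key = "kz"  [terminal]
14. n5.tag = false  [S₀.tag == false]
15. n5.idx = 13  [(if S₀.depth then S₀.idx else S₁.key) - 7]
16. n5.depth = false  [S₀.depth == true]
17. n6.wid = 26  [terminal]
18. n5.key = 6  [S.idx + g.wid - 33]
19. n0.key = -1  [S₁.key * -2 + 39]

6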